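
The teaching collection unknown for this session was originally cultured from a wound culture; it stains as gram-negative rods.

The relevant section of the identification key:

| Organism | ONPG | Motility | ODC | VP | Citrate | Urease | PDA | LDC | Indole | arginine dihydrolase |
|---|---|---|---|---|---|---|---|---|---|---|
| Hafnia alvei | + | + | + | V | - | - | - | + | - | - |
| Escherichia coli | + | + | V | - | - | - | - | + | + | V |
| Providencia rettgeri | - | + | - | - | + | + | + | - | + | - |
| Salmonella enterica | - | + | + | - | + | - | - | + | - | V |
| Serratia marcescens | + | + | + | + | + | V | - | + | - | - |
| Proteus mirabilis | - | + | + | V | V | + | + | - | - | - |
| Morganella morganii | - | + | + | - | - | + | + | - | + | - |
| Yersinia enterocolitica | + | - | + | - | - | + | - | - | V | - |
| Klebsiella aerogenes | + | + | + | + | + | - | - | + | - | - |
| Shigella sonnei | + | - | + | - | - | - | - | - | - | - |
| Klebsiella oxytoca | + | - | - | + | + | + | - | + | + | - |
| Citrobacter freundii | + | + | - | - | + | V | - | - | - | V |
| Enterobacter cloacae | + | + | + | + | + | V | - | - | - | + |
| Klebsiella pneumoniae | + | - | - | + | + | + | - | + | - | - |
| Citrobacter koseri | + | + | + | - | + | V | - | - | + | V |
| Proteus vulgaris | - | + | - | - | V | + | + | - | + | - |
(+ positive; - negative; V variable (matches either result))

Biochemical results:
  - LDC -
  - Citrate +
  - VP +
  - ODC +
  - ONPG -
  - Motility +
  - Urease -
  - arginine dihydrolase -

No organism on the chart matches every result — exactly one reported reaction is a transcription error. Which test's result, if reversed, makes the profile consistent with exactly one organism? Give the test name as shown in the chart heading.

Urease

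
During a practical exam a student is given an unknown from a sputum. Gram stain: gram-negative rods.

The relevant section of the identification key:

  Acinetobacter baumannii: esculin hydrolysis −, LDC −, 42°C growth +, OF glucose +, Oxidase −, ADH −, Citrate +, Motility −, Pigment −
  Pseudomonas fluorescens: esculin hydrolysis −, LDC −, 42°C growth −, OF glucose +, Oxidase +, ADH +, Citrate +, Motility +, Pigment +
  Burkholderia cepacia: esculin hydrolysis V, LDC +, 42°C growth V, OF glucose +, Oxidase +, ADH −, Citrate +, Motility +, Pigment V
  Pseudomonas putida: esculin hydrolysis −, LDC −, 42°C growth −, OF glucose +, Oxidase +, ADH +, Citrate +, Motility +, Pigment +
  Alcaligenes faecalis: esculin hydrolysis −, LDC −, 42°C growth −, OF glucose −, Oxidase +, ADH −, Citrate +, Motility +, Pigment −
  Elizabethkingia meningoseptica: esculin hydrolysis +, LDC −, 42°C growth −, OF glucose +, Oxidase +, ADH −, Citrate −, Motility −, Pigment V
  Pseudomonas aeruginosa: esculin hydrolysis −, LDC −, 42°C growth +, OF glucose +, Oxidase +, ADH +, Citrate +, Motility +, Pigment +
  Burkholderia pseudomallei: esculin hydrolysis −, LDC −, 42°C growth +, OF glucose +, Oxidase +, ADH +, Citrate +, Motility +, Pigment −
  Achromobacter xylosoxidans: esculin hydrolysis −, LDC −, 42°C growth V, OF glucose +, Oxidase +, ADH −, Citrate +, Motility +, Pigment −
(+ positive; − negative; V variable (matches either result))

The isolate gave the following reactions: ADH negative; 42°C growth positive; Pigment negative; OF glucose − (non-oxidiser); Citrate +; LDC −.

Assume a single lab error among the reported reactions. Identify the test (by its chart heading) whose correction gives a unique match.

As reported, no row in the chart matches all 6 reactions.
Reversing Citrate → still no organism matches.
Reversing Pigment → still no organism matches.
Reversing OF glucose → 2 organisms match (not unique).
Reversing 42°C growth (to −) → unique match: Alcaligenes faecalis.
Reversing LDC → still no organism matches.
Reversing ADH → still no organism matches.

42°C growth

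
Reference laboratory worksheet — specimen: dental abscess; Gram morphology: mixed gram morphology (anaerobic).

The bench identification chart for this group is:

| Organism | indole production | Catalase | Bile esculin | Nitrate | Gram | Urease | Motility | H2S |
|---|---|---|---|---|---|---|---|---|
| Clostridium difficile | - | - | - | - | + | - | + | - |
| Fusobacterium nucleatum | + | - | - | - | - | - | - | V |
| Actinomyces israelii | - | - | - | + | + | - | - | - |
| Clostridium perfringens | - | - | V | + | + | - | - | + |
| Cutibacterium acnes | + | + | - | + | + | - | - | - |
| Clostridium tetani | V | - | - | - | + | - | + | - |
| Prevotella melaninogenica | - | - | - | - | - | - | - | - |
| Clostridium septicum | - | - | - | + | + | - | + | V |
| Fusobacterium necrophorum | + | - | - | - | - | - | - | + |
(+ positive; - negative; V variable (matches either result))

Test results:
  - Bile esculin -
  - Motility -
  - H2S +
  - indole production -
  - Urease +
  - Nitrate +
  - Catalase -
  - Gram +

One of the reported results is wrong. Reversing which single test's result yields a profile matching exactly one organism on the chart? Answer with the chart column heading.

Urease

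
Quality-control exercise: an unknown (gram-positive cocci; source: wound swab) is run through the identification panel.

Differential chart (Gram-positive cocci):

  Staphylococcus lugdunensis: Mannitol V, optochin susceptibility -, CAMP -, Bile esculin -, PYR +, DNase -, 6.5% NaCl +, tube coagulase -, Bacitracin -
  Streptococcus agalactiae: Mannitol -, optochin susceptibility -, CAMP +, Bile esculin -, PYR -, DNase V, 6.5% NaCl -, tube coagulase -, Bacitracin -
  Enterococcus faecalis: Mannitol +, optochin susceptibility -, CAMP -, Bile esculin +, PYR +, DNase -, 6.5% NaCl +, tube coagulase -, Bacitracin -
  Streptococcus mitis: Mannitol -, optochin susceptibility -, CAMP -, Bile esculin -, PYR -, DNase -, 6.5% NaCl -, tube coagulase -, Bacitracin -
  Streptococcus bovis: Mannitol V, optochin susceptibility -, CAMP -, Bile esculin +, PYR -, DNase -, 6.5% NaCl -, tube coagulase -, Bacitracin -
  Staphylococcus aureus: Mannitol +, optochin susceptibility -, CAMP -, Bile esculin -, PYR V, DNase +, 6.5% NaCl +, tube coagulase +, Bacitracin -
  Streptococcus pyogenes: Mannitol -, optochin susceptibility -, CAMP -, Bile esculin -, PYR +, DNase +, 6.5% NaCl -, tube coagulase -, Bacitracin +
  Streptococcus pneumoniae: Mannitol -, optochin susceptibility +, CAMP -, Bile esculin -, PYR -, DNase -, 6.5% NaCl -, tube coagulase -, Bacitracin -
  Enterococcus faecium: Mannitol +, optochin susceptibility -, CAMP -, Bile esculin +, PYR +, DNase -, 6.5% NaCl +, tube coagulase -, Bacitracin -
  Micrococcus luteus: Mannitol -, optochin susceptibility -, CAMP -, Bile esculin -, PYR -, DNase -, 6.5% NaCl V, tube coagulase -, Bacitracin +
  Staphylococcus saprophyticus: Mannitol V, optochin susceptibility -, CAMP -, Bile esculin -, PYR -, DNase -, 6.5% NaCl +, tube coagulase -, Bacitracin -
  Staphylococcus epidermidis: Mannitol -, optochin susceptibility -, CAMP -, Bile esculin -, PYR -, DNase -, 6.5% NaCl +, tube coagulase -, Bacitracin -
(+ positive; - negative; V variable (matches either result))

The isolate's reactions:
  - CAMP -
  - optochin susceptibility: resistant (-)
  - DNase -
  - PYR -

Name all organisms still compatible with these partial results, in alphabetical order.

Micrococcus luteus, Staphylococcus epidermidis, Staphylococcus saprophyticus, Streptococcus bovis, Streptococcus mitis

PYR -: excludes Staphylococcus lugdunensis, Enterococcus faecalis, Streptococcus pyogenes, Enterococcus faecium — 8 left.
CAMP -: excludes Streptococcus agalactiae — 7 left.
DNase -: excludes Staphylococcus aureus — 6 left.
optochin susceptibility -: excludes Streptococcus pneumoniae — 5 left.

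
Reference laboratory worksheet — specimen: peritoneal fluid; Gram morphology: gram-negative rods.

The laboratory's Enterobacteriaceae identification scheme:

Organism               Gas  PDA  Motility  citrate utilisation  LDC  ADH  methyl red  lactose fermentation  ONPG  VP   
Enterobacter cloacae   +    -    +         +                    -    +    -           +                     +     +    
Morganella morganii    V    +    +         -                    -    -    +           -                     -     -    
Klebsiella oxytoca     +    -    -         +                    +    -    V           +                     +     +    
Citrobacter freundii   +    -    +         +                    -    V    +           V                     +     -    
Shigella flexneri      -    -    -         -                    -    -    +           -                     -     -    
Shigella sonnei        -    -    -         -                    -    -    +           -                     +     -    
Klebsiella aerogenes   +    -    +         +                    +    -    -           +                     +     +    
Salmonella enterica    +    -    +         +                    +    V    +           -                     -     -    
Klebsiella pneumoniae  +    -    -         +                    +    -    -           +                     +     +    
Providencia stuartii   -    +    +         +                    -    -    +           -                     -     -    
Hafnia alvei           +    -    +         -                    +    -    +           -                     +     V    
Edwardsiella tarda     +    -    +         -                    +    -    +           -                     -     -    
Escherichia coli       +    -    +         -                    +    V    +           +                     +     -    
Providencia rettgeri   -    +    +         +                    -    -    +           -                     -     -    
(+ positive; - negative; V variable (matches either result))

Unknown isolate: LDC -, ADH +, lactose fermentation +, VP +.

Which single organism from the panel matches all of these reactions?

Enterobacter cloacae

VP +: excludes 9 organisms — 5 left.
lactose fermentation +: excludes Hafnia alvei — 4 left.
LDC -: excludes Klebsiella oxytoca, Klebsiella aerogenes, Klebsiella pneumoniae — 1 left.
ADH +: the one remaining candidate is consistent.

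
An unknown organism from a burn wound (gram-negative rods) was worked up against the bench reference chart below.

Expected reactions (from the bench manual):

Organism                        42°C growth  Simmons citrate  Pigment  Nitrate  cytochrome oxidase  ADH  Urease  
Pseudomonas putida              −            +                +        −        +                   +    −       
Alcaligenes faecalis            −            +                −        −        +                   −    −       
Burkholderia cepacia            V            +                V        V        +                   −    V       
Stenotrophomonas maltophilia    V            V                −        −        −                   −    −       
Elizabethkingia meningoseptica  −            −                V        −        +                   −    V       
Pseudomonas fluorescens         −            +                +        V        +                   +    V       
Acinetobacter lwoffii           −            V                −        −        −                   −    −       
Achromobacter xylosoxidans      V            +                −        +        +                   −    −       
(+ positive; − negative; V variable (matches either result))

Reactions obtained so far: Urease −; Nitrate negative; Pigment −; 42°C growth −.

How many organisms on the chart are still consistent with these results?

5

Urease −: all 8 remaining candidates are consistent.
Nitrate −: excludes Achromobacter xylosoxidans — 7 left.
42°C growth −: all 7 remaining candidates are consistent.
Pigment −: excludes Pseudomonas putida, Pseudomonas fluorescens — 5 left.
Still consistent: Acinetobacter lwoffii, Alcaligenes faecalis, Burkholderia cepacia, Elizabethkingia meningoseptica, Stenotrophomonas maltophilia.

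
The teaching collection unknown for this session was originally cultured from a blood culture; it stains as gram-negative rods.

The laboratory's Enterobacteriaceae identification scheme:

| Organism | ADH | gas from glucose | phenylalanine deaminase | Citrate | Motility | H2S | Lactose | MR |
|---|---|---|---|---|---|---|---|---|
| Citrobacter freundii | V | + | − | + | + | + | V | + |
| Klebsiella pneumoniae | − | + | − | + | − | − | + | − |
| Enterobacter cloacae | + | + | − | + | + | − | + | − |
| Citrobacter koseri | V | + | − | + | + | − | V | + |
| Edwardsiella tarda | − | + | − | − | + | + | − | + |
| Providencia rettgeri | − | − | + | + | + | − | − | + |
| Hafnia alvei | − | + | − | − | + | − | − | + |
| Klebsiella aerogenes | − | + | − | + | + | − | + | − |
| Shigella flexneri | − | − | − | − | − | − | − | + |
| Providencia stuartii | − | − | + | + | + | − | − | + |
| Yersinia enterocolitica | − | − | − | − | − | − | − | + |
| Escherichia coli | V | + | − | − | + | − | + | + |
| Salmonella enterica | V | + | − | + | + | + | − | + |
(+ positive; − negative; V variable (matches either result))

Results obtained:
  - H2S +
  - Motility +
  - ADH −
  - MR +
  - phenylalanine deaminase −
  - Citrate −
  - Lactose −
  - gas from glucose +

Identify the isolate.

Edwardsiella tarda

H2S +: excludes 10 organisms — 3 left.
ADH −: all 3 remaining candidates are consistent.
Citrate −: excludes Citrobacter freundii, Salmonella enterica — 1 left.
Motility +: the one remaining candidate is consistent.
Lactose −: the one remaining candidate is consistent.
MR +: the one remaining candidate is consistent.
phenylalanine deaminase −: the one remaining candidate is consistent.
gas from glucose +: the one remaining candidate is consistent.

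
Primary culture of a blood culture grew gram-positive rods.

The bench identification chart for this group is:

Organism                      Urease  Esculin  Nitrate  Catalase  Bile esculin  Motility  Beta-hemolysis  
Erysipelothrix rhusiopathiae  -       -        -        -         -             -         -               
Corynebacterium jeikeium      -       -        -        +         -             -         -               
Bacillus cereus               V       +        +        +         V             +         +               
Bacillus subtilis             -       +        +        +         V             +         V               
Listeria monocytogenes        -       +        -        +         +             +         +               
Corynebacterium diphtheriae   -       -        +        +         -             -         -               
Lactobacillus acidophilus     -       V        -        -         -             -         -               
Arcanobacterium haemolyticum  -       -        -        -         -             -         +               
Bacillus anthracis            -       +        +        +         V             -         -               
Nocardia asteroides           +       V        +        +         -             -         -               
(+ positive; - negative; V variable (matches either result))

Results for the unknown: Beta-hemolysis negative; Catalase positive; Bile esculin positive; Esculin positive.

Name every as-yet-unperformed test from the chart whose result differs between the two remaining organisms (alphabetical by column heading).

Motility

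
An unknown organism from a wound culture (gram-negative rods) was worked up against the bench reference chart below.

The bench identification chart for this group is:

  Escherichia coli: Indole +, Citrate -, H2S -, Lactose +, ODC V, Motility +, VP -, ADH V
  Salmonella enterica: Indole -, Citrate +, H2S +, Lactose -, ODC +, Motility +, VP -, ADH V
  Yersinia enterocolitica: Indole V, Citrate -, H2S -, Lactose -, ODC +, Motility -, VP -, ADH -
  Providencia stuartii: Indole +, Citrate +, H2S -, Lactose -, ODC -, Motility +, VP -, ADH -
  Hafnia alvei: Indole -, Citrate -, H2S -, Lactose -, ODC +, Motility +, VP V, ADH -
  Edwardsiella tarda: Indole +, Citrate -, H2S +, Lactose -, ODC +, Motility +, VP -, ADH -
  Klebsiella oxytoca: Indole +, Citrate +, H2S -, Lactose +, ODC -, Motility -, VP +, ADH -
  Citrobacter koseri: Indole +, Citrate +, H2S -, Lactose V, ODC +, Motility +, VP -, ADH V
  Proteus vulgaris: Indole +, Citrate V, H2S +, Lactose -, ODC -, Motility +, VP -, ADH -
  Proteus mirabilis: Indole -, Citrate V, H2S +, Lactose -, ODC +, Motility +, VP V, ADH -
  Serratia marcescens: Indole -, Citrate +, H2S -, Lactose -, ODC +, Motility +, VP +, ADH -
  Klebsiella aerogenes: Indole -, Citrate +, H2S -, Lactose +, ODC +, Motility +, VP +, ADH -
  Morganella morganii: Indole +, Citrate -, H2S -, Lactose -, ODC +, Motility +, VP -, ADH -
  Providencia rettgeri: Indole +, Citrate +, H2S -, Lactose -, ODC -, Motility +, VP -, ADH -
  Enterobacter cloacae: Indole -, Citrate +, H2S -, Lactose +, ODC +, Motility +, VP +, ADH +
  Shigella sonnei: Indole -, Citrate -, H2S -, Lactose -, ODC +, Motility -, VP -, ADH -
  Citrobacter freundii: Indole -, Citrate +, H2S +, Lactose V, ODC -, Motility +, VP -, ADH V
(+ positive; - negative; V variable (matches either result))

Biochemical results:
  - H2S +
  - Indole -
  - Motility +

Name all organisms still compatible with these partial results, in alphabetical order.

H2S +: excludes 12 organisms — 5 left.
Indole -: excludes Edwardsiella tarda, Proteus vulgaris — 3 left.
Motility +: all 3 remaining candidates are consistent.

Citrobacter freundii, Proteus mirabilis, Salmonella enterica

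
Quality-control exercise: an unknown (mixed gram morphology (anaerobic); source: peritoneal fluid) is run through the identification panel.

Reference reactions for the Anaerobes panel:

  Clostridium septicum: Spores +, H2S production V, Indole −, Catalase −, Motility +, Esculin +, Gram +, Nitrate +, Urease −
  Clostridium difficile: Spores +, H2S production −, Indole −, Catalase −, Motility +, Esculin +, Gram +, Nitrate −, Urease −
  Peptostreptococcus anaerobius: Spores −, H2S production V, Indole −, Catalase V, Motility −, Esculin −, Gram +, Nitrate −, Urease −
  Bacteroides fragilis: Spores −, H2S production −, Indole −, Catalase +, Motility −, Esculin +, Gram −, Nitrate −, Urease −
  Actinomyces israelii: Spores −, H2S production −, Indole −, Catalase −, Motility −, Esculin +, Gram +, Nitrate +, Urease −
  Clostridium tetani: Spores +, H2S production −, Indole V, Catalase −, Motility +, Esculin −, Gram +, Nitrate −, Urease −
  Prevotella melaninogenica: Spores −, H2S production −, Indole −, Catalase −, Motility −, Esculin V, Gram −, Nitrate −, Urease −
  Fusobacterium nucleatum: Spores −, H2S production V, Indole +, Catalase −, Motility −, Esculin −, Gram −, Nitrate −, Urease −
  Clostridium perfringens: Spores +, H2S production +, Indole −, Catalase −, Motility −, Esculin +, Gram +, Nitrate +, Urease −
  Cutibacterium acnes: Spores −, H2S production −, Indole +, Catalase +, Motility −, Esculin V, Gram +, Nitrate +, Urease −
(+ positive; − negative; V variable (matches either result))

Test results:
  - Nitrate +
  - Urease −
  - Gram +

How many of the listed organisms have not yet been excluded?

4

Nitrate +: excludes 6 organisms — 4 left.
Urease −: all 4 remaining candidates are consistent.
Gram +: all 4 remaining candidates are consistent.
Still consistent: Actinomyces israelii, Clostridium perfringens, Clostridium septicum, Cutibacterium acnes.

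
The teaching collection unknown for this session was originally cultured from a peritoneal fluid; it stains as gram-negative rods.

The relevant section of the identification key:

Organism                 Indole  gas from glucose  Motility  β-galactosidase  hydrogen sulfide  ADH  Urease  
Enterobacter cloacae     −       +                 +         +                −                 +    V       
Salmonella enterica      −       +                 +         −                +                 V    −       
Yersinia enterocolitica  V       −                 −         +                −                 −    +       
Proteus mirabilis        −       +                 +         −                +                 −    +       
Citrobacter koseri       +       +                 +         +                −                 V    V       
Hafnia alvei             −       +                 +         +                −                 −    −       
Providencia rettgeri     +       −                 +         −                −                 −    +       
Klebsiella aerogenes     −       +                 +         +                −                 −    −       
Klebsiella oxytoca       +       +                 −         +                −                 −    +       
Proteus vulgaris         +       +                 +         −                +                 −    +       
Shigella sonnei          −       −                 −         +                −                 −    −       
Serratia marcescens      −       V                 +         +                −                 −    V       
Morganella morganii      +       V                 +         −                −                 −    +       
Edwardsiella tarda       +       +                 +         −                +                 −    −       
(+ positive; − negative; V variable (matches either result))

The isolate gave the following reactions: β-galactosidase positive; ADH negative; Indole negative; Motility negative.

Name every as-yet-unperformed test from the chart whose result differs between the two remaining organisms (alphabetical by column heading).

Urease

ADH −: excludes Enterobacter cloacae — 13 left.
Indole −: excludes 6 organisms — 7 left.
β-galactosidase +: excludes Salmonella enterica, Proteus mirabilis — 5 left.
Motility −: excludes Hafnia alvei, Klebsiella aerogenes, Serratia marcescens — 2 left.
Two candidates remain: Shigella sonnei and Yersinia enterocolitica.
  gas from glucose: − vs − — same for both, does not separate.
  hydrogen sulfide: − vs − — same for both, does not separate.
  Urease: Shigella sonnei −, Yersinia enterocolitica + — discriminates.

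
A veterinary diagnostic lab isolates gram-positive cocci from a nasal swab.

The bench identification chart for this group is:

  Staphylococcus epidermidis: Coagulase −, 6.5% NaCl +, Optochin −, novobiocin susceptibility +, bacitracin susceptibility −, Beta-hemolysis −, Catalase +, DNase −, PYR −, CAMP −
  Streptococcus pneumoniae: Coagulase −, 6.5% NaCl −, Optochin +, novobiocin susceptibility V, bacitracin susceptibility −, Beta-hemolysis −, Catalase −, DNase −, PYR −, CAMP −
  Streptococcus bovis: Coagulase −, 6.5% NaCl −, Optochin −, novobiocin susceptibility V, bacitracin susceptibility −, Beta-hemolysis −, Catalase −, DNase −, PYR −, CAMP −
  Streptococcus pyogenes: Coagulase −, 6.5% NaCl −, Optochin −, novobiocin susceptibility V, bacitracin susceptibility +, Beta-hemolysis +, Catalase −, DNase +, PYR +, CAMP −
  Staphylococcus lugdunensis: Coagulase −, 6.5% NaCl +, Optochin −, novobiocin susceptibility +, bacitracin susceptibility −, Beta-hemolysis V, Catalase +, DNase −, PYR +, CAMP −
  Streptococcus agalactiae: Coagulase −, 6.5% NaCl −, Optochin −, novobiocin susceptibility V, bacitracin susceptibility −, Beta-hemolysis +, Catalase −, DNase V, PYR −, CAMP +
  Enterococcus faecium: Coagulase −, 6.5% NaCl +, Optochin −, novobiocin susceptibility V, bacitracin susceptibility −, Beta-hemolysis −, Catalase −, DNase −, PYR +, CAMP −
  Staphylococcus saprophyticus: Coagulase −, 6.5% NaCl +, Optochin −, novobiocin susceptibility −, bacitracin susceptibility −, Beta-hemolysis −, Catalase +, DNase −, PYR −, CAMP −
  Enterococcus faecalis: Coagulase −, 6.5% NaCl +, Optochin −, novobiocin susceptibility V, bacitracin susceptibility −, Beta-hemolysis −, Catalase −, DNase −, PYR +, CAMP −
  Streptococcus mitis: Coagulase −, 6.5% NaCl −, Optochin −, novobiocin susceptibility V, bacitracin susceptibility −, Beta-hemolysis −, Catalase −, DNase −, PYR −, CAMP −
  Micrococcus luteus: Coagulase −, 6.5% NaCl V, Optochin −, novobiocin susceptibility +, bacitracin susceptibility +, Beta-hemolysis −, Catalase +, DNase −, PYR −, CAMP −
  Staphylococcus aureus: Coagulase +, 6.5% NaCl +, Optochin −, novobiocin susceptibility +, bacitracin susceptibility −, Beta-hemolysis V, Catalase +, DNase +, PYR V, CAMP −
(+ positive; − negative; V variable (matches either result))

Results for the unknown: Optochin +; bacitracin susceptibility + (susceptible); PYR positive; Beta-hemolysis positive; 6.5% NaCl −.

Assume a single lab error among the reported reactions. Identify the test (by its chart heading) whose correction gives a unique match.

As reported, no row in the chart matches all 5 reactions.
Reversing Beta-hemolysis → still no organism matches.
Reversing bacitracin susceptibility → still no organism matches.
Reversing Optochin (to −) → unique match: Streptococcus pyogenes.
Reversing PYR → still no organism matches.
Reversing 6.5% NaCl → still no organism matches.

Optochin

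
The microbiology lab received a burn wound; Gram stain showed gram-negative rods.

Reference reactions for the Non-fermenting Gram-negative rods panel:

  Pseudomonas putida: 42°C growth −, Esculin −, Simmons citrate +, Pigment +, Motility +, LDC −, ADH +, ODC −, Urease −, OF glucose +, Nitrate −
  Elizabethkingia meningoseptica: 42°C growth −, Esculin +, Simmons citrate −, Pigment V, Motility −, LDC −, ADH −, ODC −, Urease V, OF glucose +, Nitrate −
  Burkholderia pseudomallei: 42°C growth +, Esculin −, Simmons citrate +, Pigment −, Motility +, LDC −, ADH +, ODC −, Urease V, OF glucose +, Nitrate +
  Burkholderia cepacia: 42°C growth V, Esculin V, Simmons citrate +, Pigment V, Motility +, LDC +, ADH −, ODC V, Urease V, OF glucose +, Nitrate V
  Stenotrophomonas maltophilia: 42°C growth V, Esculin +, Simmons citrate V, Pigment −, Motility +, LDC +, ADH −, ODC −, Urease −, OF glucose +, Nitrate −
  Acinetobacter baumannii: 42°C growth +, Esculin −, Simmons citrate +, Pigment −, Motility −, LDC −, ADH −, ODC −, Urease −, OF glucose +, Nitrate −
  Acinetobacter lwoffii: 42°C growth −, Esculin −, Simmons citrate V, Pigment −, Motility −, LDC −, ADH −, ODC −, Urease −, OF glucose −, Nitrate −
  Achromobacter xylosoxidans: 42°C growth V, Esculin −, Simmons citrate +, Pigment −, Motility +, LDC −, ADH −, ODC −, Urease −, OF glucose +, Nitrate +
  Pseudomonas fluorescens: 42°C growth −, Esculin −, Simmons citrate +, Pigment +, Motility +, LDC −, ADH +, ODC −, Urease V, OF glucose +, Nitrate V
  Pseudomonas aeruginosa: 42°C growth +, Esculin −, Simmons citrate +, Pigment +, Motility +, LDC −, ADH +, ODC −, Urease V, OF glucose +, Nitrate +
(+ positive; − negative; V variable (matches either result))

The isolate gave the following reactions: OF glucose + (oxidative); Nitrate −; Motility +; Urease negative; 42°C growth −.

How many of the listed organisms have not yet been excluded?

42°C growth −: excludes Burkholderia pseudomallei, Acinetobacter baumannii, Pseudomonas aeruginosa — 7 left.
OF glucose +: excludes Acinetobacter lwoffii — 6 left.
Nitrate −: excludes Achromobacter xylosoxidans — 5 left.
Urease −: all 5 remaining candidates are consistent.
Motility +: excludes Elizabethkingia meningoseptica — 4 left.
Still consistent: Burkholderia cepacia, Pseudomonas fluorescens, Pseudomonas putida, Stenotrophomonas maltophilia.

4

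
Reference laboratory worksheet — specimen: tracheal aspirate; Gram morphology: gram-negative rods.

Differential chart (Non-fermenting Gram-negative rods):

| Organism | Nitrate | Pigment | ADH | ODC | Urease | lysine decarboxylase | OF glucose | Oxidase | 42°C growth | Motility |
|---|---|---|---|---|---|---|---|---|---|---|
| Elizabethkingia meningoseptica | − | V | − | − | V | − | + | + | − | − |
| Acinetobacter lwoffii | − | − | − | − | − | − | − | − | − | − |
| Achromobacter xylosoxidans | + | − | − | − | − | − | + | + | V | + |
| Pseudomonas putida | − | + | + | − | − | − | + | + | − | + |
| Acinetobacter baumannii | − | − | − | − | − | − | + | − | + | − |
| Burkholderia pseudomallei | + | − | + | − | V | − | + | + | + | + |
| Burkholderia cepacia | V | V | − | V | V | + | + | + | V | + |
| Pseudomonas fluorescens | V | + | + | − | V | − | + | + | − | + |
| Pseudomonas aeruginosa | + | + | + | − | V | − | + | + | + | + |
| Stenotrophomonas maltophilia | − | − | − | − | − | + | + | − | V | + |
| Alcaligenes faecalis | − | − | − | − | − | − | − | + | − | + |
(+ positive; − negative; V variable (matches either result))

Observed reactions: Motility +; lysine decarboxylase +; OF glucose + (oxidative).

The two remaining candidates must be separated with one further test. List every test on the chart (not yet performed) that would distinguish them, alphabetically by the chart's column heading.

Oxidase

lysine decarboxylase +: excludes 9 organisms — 2 left.
Motility +: all 2 remaining candidates are consistent.
OF glucose +: all 2 remaining candidates are consistent.
Two candidates remain: Burkholderia cepacia and Stenotrophomonas maltophilia.
  Nitrate: V vs − — variable for at least one, does not separate.
  Pigment: V vs − — variable for at least one, does not separate.
  ADH: − vs − — same for both, does not separate.
  ODC: V vs − — variable for at least one, does not separate.
  Urease: V vs − — variable for at least one, does not separate.
  Oxidase: Burkholderia cepacia +, Stenotrophomonas maltophilia − — discriminates.
  42°C growth: V vs V — variable for at least one, does not separate.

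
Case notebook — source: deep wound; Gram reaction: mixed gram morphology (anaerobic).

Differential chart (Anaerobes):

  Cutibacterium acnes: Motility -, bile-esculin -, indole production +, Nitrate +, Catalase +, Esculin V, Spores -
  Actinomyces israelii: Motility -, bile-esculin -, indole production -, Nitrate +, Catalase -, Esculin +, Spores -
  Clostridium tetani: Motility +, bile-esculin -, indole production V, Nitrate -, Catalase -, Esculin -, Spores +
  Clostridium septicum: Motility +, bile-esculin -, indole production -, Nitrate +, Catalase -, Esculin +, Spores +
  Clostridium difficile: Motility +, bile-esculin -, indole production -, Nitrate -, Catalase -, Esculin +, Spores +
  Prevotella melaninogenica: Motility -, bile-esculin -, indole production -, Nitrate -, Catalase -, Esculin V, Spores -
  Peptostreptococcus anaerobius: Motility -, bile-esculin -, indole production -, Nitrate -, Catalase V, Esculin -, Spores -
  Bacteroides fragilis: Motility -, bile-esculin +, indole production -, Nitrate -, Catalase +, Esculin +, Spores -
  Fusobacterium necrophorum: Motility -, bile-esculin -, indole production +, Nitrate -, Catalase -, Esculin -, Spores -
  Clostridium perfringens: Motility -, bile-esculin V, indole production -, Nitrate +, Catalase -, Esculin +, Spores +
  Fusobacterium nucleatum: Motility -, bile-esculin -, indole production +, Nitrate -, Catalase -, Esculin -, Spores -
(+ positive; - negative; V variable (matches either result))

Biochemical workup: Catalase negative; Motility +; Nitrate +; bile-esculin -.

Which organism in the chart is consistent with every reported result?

Clostridium septicum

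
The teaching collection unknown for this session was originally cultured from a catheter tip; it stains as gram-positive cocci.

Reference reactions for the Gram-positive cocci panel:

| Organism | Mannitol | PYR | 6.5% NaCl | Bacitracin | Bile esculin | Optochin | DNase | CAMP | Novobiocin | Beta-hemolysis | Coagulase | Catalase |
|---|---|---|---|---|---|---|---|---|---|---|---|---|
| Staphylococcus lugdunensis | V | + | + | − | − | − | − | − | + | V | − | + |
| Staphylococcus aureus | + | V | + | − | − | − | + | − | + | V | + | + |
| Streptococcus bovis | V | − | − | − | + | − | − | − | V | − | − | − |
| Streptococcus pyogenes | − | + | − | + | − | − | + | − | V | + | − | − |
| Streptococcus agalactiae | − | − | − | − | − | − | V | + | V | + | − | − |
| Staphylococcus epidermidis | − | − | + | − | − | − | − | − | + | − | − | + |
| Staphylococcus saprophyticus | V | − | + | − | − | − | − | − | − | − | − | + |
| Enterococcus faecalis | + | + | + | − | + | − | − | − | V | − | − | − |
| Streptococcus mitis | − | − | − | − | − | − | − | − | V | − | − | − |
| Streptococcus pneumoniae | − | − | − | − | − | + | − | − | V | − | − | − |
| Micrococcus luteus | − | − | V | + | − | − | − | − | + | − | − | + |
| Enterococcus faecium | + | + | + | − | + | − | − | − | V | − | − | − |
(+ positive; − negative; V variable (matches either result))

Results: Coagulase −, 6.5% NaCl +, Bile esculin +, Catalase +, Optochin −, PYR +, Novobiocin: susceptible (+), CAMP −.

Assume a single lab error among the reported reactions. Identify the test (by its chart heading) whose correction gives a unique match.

As reported, no row in the chart matches all 8 reactions.
Reversing PYR → still no organism matches.
Reversing Optochin → still no organism matches.
Reversing CAMP → still no organism matches.
Reversing Bile esculin (to −) → unique match: Staphylococcus lugdunensis.
Reversing Coagulase → still no organism matches.
Reversing Novobiocin → still no organism matches.
Reversing Catalase → 2 organisms match (not unique).
Reversing 6.5% NaCl → still no organism matches.

Bile esculin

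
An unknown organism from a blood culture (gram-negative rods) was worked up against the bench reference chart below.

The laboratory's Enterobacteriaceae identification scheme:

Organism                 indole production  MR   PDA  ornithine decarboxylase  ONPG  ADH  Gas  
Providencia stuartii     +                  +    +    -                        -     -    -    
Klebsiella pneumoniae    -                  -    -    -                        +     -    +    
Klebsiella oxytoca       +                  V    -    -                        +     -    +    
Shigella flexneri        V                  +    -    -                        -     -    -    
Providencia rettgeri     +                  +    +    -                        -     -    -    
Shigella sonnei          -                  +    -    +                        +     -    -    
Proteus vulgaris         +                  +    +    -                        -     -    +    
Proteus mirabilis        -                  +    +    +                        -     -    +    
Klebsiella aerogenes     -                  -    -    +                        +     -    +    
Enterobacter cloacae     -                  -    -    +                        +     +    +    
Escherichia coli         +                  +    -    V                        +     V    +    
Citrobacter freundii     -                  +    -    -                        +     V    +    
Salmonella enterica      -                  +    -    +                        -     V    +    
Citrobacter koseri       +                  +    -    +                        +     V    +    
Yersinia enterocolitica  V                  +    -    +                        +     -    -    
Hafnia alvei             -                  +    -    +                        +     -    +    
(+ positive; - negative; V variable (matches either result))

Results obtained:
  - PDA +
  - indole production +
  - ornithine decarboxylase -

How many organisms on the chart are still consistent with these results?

3

PDA +: excludes 12 organisms — 4 left.
ornithine decarboxylase -: excludes Proteus mirabilis — 3 left.
indole production +: all 3 remaining candidates are consistent.
Still consistent: Proteus vulgaris, Providencia rettgeri, Providencia stuartii.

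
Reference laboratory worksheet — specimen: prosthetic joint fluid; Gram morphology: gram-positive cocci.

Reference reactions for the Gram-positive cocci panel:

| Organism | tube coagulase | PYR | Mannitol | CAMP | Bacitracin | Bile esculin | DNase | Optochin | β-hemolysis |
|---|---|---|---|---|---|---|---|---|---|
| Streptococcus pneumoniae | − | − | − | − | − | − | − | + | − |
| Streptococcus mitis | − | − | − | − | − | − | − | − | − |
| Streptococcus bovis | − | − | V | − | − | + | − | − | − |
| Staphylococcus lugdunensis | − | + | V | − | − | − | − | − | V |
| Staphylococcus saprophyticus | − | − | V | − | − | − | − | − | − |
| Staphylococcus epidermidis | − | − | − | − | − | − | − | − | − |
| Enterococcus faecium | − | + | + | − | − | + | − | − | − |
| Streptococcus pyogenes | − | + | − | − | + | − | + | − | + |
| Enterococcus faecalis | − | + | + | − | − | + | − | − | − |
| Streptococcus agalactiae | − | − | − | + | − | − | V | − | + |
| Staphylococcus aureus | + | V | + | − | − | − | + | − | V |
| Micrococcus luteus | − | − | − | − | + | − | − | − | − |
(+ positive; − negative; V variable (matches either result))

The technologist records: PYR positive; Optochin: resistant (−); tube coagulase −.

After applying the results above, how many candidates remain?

4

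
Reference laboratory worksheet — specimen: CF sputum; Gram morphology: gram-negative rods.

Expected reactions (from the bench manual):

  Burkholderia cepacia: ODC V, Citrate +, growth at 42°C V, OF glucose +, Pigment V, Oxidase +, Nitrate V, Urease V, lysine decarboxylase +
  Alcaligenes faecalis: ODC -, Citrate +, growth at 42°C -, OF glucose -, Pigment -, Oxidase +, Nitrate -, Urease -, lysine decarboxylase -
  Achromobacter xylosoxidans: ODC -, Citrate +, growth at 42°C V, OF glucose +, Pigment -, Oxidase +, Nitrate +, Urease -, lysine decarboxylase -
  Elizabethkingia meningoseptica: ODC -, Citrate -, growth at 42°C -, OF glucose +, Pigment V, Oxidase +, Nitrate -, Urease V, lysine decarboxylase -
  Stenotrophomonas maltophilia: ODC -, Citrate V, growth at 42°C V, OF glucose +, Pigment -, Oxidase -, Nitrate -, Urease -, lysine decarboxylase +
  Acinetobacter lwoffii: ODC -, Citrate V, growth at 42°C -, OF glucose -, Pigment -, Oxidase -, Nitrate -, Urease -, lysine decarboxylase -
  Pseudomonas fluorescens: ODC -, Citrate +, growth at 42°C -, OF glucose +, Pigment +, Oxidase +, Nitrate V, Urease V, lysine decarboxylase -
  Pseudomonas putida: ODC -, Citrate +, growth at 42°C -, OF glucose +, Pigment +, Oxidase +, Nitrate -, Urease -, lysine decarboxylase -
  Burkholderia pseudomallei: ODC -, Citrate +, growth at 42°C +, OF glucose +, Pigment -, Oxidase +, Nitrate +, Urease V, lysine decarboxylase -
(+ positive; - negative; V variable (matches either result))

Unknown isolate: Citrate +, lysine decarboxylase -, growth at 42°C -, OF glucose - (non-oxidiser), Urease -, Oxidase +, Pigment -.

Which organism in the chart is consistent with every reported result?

OF glucose -: excludes 7 organisms — 2 left.
Oxidase +: excludes Acinetobacter lwoffii — 1 left.
Pigment -: the one remaining candidate is consistent.
growth at 42°C -: the one remaining candidate is consistent.
Citrate +: the one remaining candidate is consistent.
Urease -: the one remaining candidate is consistent.
lysine decarboxylase -: the one remaining candidate is consistent.

Alcaligenes faecalis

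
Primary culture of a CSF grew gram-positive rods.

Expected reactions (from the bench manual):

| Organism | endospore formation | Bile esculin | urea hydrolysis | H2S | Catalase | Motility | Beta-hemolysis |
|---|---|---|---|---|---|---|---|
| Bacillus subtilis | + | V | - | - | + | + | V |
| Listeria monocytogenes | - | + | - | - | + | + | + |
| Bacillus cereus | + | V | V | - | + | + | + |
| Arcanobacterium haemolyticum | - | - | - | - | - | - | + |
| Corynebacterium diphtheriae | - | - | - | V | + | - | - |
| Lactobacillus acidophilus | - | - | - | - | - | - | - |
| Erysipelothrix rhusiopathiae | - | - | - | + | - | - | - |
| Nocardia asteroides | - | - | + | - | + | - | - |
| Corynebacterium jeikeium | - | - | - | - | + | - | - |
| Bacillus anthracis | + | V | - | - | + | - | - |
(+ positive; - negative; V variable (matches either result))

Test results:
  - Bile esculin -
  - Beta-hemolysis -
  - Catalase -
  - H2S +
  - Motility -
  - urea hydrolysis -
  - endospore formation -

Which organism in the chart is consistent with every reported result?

Motility -: excludes Bacillus subtilis, Listeria monocytogenes, Bacillus cereus — 7 left.
Bile esculin -: all 7 remaining candidates are consistent.
endospore formation -: excludes Bacillus anthracis — 6 left.
urea hydrolysis -: excludes Nocardia asteroides — 5 left.
Catalase -: excludes Corynebacterium diphtheriae, Corynebacterium jeikeium — 3 left.
H2S +: excludes Arcanobacterium haemolyticum, Lactobacillus acidophilus — 1 left.
Beta-hemolysis -: the one remaining candidate is consistent.

Erysipelothrix rhusiopathiae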